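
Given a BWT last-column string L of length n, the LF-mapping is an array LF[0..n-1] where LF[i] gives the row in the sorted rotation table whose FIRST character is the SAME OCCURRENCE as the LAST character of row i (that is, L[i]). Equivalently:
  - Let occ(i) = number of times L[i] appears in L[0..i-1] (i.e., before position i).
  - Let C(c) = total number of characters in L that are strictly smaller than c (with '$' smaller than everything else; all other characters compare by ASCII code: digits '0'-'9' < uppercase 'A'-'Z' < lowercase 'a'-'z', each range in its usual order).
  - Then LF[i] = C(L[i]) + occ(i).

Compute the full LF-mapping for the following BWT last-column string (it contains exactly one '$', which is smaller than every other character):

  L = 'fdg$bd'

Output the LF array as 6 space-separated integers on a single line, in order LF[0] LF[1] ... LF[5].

Answer: 4 2 5 0 1 3

Derivation:
Char counts: '$':1, 'b':1, 'd':2, 'f':1, 'g':1
C (first-col start): C('$')=0, C('b')=1, C('d')=2, C('f')=4, C('g')=5
L[0]='f': occ=0, LF[0]=C('f')+0=4+0=4
L[1]='d': occ=0, LF[1]=C('d')+0=2+0=2
L[2]='g': occ=0, LF[2]=C('g')+0=5+0=5
L[3]='$': occ=0, LF[3]=C('$')+0=0+0=0
L[4]='b': occ=0, LF[4]=C('b')+0=1+0=1
L[5]='d': occ=1, LF[5]=C('d')+1=2+1=3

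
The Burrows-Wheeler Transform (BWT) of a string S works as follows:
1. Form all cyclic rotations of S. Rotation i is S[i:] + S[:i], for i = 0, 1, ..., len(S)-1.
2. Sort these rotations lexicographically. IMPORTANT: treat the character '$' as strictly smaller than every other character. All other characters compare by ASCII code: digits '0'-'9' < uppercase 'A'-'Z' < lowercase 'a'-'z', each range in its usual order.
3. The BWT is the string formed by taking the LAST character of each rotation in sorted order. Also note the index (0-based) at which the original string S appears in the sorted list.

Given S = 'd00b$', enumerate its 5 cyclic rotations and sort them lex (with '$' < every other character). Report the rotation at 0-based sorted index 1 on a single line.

Answer: 00b$d

Derivation:
All 5 rotations (rotation i = S[i:]+S[:i]):
  rot[0] = d00b$
  rot[1] = 00b$d
  rot[2] = 0b$d0
  rot[3] = b$d00
  rot[4] = $d00b
Sorted (with $ < everything):
  sorted[0] = $d00b
  sorted[1] = 00b$d
  sorted[2] = 0b$d0
  sorted[3] = b$d00
  sorted[4] = d00b$
sorted[1] = 00b$d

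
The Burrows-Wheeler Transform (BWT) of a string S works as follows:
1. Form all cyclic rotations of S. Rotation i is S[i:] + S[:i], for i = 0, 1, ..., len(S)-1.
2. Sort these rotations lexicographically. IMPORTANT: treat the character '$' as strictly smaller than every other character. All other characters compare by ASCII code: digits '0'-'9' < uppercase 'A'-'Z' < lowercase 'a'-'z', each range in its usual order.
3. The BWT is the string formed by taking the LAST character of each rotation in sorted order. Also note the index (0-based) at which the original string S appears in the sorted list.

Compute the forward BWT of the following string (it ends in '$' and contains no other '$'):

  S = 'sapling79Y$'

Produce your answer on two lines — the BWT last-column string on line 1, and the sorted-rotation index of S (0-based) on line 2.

Answer: Yg79snlpia$
10

Derivation:
All 11 rotations (rotation i = S[i:]+S[:i]):
  rot[0] = sapling79Y$
  rot[1] = apling79Y$s
  rot[2] = pling79Y$sa
  rot[3] = ling79Y$sap
  rot[4] = ing79Y$sapl
  rot[5] = ng79Y$sapli
  rot[6] = g79Y$saplin
  rot[7] = 79Y$sapling
  rot[8] = 9Y$sapling7
  rot[9] = Y$sapling79
  rot[10] = $sapling79Y
Sorted (with $ < everything):
  sorted[0] = $sapling79Y  (last char: 'Y')
  sorted[1] = 79Y$sapling  (last char: 'g')
  sorted[2] = 9Y$sapling7  (last char: '7')
  sorted[3] = Y$sapling79  (last char: '9')
  sorted[4] = apling79Y$s  (last char: 's')
  sorted[5] = g79Y$saplin  (last char: 'n')
  sorted[6] = ing79Y$sapl  (last char: 'l')
  sorted[7] = ling79Y$sap  (last char: 'p')
  sorted[8] = ng79Y$sapli  (last char: 'i')
  sorted[9] = pling79Y$sa  (last char: 'a')
  sorted[10] = sapling79Y$  (last char: '$')
Last column: Yg79snlpia$
Original string S is at sorted index 10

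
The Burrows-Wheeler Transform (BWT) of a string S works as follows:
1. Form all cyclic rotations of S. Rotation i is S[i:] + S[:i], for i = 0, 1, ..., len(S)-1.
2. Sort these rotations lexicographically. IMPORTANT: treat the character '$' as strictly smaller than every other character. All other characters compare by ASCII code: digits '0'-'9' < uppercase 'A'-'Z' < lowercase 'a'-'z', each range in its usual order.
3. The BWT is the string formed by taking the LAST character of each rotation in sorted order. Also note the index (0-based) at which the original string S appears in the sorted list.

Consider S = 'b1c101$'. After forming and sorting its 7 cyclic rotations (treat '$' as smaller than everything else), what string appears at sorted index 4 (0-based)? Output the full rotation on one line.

All 7 rotations (rotation i = S[i:]+S[:i]):
  rot[0] = b1c101$
  rot[1] = 1c101$b
  rot[2] = c101$b1
  rot[3] = 101$b1c
  rot[4] = 01$b1c1
  rot[5] = 1$b1c10
  rot[6] = $b1c101
Sorted (with $ < everything):
  sorted[0] = $b1c101
  sorted[1] = 01$b1c1
  sorted[2] = 1$b1c10
  sorted[3] = 101$b1c
  sorted[4] = 1c101$b
  sorted[5] = b1c101$
  sorted[6] = c101$b1
sorted[4] = 1c101$b

Answer: 1c101$b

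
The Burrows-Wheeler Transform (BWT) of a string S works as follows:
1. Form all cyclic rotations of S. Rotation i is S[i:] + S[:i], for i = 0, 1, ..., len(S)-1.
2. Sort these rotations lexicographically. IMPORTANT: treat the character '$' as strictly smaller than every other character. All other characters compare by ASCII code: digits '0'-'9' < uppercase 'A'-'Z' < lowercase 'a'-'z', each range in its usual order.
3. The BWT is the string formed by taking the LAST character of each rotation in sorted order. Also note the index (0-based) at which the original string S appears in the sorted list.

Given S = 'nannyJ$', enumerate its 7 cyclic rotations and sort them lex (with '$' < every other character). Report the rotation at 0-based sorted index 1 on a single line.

Answer: J$nanny

Derivation:
All 7 rotations (rotation i = S[i:]+S[:i]):
  rot[0] = nannyJ$
  rot[1] = annyJ$n
  rot[2] = nnyJ$na
  rot[3] = nyJ$nan
  rot[4] = yJ$nann
  rot[5] = J$nanny
  rot[6] = $nannyJ
Sorted (with $ < everything):
  sorted[0] = $nannyJ
  sorted[1] = J$nanny
  sorted[2] = annyJ$n
  sorted[3] = nannyJ$
  sorted[4] = nnyJ$na
  sorted[5] = nyJ$nan
  sorted[6] = yJ$nann
sorted[1] = J$nanny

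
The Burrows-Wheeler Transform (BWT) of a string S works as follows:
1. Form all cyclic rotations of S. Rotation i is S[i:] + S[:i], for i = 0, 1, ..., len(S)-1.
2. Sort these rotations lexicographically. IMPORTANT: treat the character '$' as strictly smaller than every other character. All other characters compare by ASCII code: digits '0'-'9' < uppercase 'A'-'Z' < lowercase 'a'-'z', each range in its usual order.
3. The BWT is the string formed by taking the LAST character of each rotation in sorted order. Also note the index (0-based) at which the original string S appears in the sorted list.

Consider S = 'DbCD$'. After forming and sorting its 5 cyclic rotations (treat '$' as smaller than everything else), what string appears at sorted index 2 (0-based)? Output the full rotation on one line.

Answer: D$DbC

Derivation:
All 5 rotations (rotation i = S[i:]+S[:i]):
  rot[0] = DbCD$
  rot[1] = bCD$D
  rot[2] = CD$Db
  rot[3] = D$DbC
  rot[4] = $DbCD
Sorted (with $ < everything):
  sorted[0] = $DbCD
  sorted[1] = CD$Db
  sorted[2] = D$DbC
  sorted[3] = DbCD$
  sorted[4] = bCD$D
sorted[2] = D$DbC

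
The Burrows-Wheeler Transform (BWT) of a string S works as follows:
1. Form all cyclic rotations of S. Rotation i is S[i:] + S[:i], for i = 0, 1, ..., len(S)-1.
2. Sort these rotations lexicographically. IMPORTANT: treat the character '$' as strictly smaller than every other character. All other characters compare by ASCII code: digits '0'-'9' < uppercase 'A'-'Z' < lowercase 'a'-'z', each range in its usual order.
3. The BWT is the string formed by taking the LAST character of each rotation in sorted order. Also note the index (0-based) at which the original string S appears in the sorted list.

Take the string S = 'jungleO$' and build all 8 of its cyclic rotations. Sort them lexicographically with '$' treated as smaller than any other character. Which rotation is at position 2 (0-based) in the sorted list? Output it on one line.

Answer: eO$jungl

Derivation:
All 8 rotations (rotation i = S[i:]+S[:i]):
  rot[0] = jungleO$
  rot[1] = ungleO$j
  rot[2] = ngleO$ju
  rot[3] = gleO$jun
  rot[4] = leO$jung
  rot[5] = eO$jungl
  rot[6] = O$jungle
  rot[7] = $jungleO
Sorted (with $ < everything):
  sorted[0] = $jungleO
  sorted[1] = O$jungle
  sorted[2] = eO$jungl
  sorted[3] = gleO$jun
  sorted[4] = jungleO$
  sorted[5] = leO$jung
  sorted[6] = ngleO$ju
  sorted[7] = ungleO$j
sorted[2] = eO$jungl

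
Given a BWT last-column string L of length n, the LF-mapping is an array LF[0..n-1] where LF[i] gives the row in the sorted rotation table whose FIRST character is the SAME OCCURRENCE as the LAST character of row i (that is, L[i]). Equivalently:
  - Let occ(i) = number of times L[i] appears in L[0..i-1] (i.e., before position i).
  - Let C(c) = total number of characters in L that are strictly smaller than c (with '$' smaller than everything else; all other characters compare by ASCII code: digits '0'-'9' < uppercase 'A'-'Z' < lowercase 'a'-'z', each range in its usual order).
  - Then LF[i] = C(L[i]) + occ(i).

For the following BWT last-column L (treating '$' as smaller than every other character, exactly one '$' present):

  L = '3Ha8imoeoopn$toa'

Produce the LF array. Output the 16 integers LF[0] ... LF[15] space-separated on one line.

Char counts: '$':1, '3':1, '8':1, 'H':1, 'a':2, 'e':1, 'i':1, 'm':1, 'n':1, 'o':4, 'p':1, 't':1
C (first-col start): C('$')=0, C('3')=1, C('8')=2, C('H')=3, C('a')=4, C('e')=6, C('i')=7, C('m')=8, C('n')=9, C('o')=10, C('p')=14, C('t')=15
L[0]='3': occ=0, LF[0]=C('3')+0=1+0=1
L[1]='H': occ=0, LF[1]=C('H')+0=3+0=3
L[2]='a': occ=0, LF[2]=C('a')+0=4+0=4
L[3]='8': occ=0, LF[3]=C('8')+0=2+0=2
L[4]='i': occ=0, LF[4]=C('i')+0=7+0=7
L[5]='m': occ=0, LF[5]=C('m')+0=8+0=8
L[6]='o': occ=0, LF[6]=C('o')+0=10+0=10
L[7]='e': occ=0, LF[7]=C('e')+0=6+0=6
L[8]='o': occ=1, LF[8]=C('o')+1=10+1=11
L[9]='o': occ=2, LF[9]=C('o')+2=10+2=12
L[10]='p': occ=0, LF[10]=C('p')+0=14+0=14
L[11]='n': occ=0, LF[11]=C('n')+0=9+0=9
L[12]='$': occ=0, LF[12]=C('$')+0=0+0=0
L[13]='t': occ=0, LF[13]=C('t')+0=15+0=15
L[14]='o': occ=3, LF[14]=C('o')+3=10+3=13
L[15]='a': occ=1, LF[15]=C('a')+1=4+1=5

Answer: 1 3 4 2 7 8 10 6 11 12 14 9 0 15 13 5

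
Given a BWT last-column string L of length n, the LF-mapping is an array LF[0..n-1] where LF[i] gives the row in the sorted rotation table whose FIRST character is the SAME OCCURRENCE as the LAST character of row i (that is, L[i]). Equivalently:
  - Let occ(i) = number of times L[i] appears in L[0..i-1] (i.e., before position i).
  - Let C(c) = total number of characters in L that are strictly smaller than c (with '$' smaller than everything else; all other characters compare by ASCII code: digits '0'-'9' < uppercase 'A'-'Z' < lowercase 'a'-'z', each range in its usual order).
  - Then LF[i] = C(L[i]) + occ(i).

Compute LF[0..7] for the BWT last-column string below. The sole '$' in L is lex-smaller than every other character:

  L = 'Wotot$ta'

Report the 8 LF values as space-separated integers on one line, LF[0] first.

Char counts: '$':1, 'W':1, 'a':1, 'o':2, 't':3
C (first-col start): C('$')=0, C('W')=1, C('a')=2, C('o')=3, C('t')=5
L[0]='W': occ=0, LF[0]=C('W')+0=1+0=1
L[1]='o': occ=0, LF[1]=C('o')+0=3+0=3
L[2]='t': occ=0, LF[2]=C('t')+0=5+0=5
L[3]='o': occ=1, LF[3]=C('o')+1=3+1=4
L[4]='t': occ=1, LF[4]=C('t')+1=5+1=6
L[5]='$': occ=0, LF[5]=C('$')+0=0+0=0
L[6]='t': occ=2, LF[6]=C('t')+2=5+2=7
L[7]='a': occ=0, LF[7]=C('a')+0=2+0=2

Answer: 1 3 5 4 6 0 7 2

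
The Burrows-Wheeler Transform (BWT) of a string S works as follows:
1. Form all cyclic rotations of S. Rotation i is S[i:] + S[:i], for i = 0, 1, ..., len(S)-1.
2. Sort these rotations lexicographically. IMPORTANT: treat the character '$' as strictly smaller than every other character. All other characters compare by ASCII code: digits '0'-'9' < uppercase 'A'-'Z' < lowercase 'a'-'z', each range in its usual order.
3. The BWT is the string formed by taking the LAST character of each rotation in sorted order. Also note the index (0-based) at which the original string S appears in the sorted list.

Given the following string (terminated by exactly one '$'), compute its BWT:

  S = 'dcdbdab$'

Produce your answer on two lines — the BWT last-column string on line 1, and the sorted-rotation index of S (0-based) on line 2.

Answer: bdaddbc$
7

Derivation:
All 8 rotations (rotation i = S[i:]+S[:i]):
  rot[0] = dcdbdab$
  rot[1] = cdbdab$d
  rot[2] = dbdab$dc
  rot[3] = bdab$dcd
  rot[4] = dab$dcdb
  rot[5] = ab$dcdbd
  rot[6] = b$dcdbda
  rot[7] = $dcdbdab
Sorted (with $ < everything):
  sorted[0] = $dcdbdab  (last char: 'b')
  sorted[1] = ab$dcdbd  (last char: 'd')
  sorted[2] = b$dcdbda  (last char: 'a')
  sorted[3] = bdab$dcd  (last char: 'd')
  sorted[4] = cdbdab$d  (last char: 'd')
  sorted[5] = dab$dcdb  (last char: 'b')
  sorted[6] = dbdab$dc  (last char: 'c')
  sorted[7] = dcdbdab$  (last char: '$')
Last column: bdaddbc$
Original string S is at sorted index 7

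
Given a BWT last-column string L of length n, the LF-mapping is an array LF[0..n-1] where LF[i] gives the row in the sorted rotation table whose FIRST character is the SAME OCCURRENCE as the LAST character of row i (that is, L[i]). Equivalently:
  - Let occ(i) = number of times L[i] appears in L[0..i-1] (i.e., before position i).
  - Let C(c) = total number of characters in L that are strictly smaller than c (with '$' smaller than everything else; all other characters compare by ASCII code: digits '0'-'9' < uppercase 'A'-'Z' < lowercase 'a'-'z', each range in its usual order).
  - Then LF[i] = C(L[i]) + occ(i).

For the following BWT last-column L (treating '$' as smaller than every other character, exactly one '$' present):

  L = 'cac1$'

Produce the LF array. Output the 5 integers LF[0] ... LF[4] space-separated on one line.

Char counts: '$':1, '1':1, 'a':1, 'c':2
C (first-col start): C('$')=0, C('1')=1, C('a')=2, C('c')=3
L[0]='c': occ=0, LF[0]=C('c')+0=3+0=3
L[1]='a': occ=0, LF[1]=C('a')+0=2+0=2
L[2]='c': occ=1, LF[2]=C('c')+1=3+1=4
L[3]='1': occ=0, LF[3]=C('1')+0=1+0=1
L[4]='$': occ=0, LF[4]=C('$')+0=0+0=0

Answer: 3 2 4 1 0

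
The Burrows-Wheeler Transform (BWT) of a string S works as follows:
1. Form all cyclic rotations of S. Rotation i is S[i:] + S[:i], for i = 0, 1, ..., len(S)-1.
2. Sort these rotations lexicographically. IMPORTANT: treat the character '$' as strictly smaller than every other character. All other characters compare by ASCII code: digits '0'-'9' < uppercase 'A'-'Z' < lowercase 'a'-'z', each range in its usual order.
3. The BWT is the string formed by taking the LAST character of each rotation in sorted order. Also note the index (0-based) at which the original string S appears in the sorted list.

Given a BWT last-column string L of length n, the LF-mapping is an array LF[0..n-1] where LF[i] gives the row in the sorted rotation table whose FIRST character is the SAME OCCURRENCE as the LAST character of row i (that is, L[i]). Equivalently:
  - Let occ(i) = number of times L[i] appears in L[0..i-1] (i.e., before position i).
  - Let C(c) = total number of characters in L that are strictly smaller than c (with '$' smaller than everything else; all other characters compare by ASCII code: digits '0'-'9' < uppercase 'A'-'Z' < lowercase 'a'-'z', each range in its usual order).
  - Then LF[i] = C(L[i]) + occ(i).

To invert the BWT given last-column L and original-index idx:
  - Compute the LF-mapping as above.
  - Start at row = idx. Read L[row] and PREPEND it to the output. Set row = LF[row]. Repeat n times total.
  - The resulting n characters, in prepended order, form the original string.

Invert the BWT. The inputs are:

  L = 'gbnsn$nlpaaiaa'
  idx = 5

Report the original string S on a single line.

Answer: bananasapling$

Derivation:
LF mapping: 6 5 9 13 10 0 11 8 12 1 2 7 3 4
Walk LF starting at row 5, prepending L[row]:
  step 1: row=5, L[5]='$', prepend. Next row=LF[5]=0
  step 2: row=0, L[0]='g', prepend. Next row=LF[0]=6
  step 3: row=6, L[6]='n', prepend. Next row=LF[6]=11
  step 4: row=11, L[11]='i', prepend. Next row=LF[11]=7
  step 5: row=7, L[7]='l', prepend. Next row=LF[7]=8
  step 6: row=8, L[8]='p', prepend. Next row=LF[8]=12
  step 7: row=12, L[12]='a', prepend. Next row=LF[12]=3
  step 8: row=3, L[3]='s', prepend. Next row=LF[3]=13
  step 9: row=13, L[13]='a', prepend. Next row=LF[13]=4
  step 10: row=4, L[4]='n', prepend. Next row=LF[4]=10
  step 11: row=10, L[10]='a', prepend. Next row=LF[10]=2
  step 12: row=2, L[2]='n', prepend. Next row=LF[2]=9
  step 13: row=9, L[9]='a', prepend. Next row=LF[9]=1
  step 14: row=1, L[1]='b', prepend. Next row=LF[1]=5
Reversed output: bananasapling$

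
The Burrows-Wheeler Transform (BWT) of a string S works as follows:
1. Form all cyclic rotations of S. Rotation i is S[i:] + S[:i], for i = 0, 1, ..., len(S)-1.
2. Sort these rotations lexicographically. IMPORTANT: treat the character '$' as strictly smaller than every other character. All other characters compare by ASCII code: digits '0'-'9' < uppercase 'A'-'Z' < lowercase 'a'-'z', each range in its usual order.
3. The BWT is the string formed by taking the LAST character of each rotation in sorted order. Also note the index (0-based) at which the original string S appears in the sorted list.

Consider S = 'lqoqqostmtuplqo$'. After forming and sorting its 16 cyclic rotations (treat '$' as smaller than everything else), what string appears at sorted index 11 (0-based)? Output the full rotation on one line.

All 16 rotations (rotation i = S[i:]+S[:i]):
  rot[0] = lqoqqostmtuplqo$
  rot[1] = qoqqostmtuplqo$l
  rot[2] = oqqostmtuplqo$lq
  rot[3] = qqostmtuplqo$lqo
  rot[4] = qostmtuplqo$lqoq
  rot[5] = ostmtuplqo$lqoqq
  rot[6] = stmtuplqo$lqoqqo
  rot[7] = tmtuplqo$lqoqqos
  rot[8] = mtuplqo$lqoqqost
  rot[9] = tuplqo$lqoqqostm
  rot[10] = uplqo$lqoqqostmt
  rot[11] = plqo$lqoqqostmtu
  rot[12] = lqo$lqoqqostmtup
  rot[13] = qo$lqoqqostmtupl
  rot[14] = o$lqoqqostmtuplq
  rot[15] = $lqoqqostmtuplqo
Sorted (with $ < everything):
  sorted[0] = $lqoqqostmtuplqo
  sorted[1] = lqo$lqoqqostmtup
  sorted[2] = lqoqqostmtuplqo$
  sorted[3] = mtuplqo$lqoqqost
  sorted[4] = o$lqoqqostmtuplq
  sorted[5] = oqqostmtuplqo$lq
  sorted[6] = ostmtuplqo$lqoqq
  sorted[7] = plqo$lqoqqostmtu
  sorted[8] = qo$lqoqqostmtupl
  sorted[9] = qoqqostmtuplqo$l
  sorted[10] = qostmtuplqo$lqoq
  sorted[11] = qqostmtuplqo$lqo
  sorted[12] = stmtuplqo$lqoqqo
  sorted[13] = tmtuplqo$lqoqqos
  sorted[14] = tuplqo$lqoqqostm
  sorted[15] = uplqo$lqoqqostmt
sorted[11] = qqostmtuplqo$lqo

Answer: qqostmtuplqo$lqo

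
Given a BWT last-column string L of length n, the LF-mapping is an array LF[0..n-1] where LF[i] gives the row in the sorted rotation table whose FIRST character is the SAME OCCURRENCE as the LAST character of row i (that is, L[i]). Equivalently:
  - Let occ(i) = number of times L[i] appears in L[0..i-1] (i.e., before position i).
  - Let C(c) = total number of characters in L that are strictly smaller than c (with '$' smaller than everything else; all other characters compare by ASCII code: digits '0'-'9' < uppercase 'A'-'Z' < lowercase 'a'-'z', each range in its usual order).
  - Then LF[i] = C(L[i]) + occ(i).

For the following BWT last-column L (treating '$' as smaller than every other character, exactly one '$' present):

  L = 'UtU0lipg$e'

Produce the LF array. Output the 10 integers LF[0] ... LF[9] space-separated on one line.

Answer: 2 9 3 1 7 6 8 5 0 4

Derivation:
Char counts: '$':1, '0':1, 'U':2, 'e':1, 'g':1, 'i':1, 'l':1, 'p':1, 't':1
C (first-col start): C('$')=0, C('0')=1, C('U')=2, C('e')=4, C('g')=5, C('i')=6, C('l')=7, C('p')=8, C('t')=9
L[0]='U': occ=0, LF[0]=C('U')+0=2+0=2
L[1]='t': occ=0, LF[1]=C('t')+0=9+0=9
L[2]='U': occ=1, LF[2]=C('U')+1=2+1=3
L[3]='0': occ=0, LF[3]=C('0')+0=1+0=1
L[4]='l': occ=0, LF[4]=C('l')+0=7+0=7
L[5]='i': occ=0, LF[5]=C('i')+0=6+0=6
L[6]='p': occ=0, LF[6]=C('p')+0=8+0=8
L[7]='g': occ=0, LF[7]=C('g')+0=5+0=5
L[8]='$': occ=0, LF[8]=C('$')+0=0+0=0
L[9]='e': occ=0, LF[9]=C('e')+0=4+0=4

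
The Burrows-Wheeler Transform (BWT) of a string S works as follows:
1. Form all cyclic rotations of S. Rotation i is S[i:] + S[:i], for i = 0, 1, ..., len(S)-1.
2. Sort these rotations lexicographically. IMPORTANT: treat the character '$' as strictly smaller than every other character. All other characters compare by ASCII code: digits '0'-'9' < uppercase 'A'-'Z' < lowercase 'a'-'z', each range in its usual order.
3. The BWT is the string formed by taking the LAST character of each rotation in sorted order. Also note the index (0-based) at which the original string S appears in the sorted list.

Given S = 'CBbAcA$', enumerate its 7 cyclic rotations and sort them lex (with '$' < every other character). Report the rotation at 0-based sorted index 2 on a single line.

Answer: AcA$CBb

Derivation:
All 7 rotations (rotation i = S[i:]+S[:i]):
  rot[0] = CBbAcA$
  rot[1] = BbAcA$C
  rot[2] = bAcA$CB
  rot[3] = AcA$CBb
  rot[4] = cA$CBbA
  rot[5] = A$CBbAc
  rot[6] = $CBbAcA
Sorted (with $ < everything):
  sorted[0] = $CBbAcA
  sorted[1] = A$CBbAc
  sorted[2] = AcA$CBb
  sorted[3] = BbAcA$C
  sorted[4] = CBbAcA$
  sorted[5] = bAcA$CB
  sorted[6] = cA$CBbA
sorted[2] = AcA$CBb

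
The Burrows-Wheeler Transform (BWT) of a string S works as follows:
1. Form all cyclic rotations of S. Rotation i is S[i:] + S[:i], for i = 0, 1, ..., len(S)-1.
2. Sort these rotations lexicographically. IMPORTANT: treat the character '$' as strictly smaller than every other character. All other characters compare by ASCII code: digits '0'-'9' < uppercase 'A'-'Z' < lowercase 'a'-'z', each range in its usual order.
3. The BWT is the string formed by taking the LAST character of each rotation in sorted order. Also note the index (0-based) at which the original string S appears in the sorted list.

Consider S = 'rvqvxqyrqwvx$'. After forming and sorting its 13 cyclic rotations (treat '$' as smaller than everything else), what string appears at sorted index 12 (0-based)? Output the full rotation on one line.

All 13 rotations (rotation i = S[i:]+S[:i]):
  rot[0] = rvqvxqyrqwvx$
  rot[1] = vqvxqyrqwvx$r
  rot[2] = qvxqyrqwvx$rv
  rot[3] = vxqyrqwvx$rvq
  rot[4] = xqyrqwvx$rvqv
  rot[5] = qyrqwvx$rvqvx
  rot[6] = yrqwvx$rvqvxq
  rot[7] = rqwvx$rvqvxqy
  rot[8] = qwvx$rvqvxqyr
  rot[9] = wvx$rvqvxqyrq
  rot[10] = vx$rvqvxqyrqw
  rot[11] = x$rvqvxqyrqwv
  rot[12] = $rvqvxqyrqwvx
Sorted (with $ < everything):
  sorted[0] = $rvqvxqyrqwvx
  sorted[1] = qvxqyrqwvx$rv
  sorted[2] = qwvx$rvqvxqyr
  sorted[3] = qyrqwvx$rvqvx
  sorted[4] = rqwvx$rvqvxqy
  sorted[5] = rvqvxqyrqwvx$
  sorted[6] = vqvxqyrqwvx$r
  sorted[7] = vx$rvqvxqyrqw
  sorted[8] = vxqyrqwvx$rvq
  sorted[9] = wvx$rvqvxqyrq
  sorted[10] = x$rvqvxqyrqwv
  sorted[11] = xqyrqwvx$rvqv
  sorted[12] = yrqwvx$rvqvxq
sorted[12] = yrqwvx$rvqvxq

Answer: yrqwvx$rvqvxq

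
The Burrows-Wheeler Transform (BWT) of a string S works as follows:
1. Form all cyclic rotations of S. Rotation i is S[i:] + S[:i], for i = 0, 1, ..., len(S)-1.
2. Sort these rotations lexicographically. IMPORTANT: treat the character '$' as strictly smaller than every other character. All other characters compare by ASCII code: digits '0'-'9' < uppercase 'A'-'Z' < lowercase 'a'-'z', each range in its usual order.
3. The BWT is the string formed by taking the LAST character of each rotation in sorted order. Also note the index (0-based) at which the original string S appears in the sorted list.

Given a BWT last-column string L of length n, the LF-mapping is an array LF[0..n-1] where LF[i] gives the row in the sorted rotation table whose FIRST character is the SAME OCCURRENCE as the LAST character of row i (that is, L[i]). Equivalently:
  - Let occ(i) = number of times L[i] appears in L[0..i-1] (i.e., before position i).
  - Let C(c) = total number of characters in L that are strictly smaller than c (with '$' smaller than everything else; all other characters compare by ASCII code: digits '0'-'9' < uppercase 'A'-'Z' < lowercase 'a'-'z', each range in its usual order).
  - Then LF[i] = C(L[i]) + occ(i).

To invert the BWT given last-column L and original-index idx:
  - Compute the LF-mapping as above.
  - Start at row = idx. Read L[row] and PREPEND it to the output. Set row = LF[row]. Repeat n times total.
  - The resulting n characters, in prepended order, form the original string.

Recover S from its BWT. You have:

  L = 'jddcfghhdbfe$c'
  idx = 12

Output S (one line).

LF mapping: 13 4 5 2 8 10 11 12 6 1 9 7 0 3
Walk LF starting at row 12, prepending L[row]:
  step 1: row=12, L[12]='$', prepend. Next row=LF[12]=0
  step 2: row=0, L[0]='j', prepend. Next row=LF[0]=13
  step 3: row=13, L[13]='c', prepend. Next row=LF[13]=3
  step 4: row=3, L[3]='c', prepend. Next row=LF[3]=2
  step 5: row=2, L[2]='d', prepend. Next row=LF[2]=5
  step 6: row=5, L[5]='g', prepend. Next row=LF[5]=10
  step 7: row=10, L[10]='f', prepend. Next row=LF[10]=9
  step 8: row=9, L[9]='b', prepend. Next row=LF[9]=1
  step 9: row=1, L[1]='d', prepend. Next row=LF[1]=4
  step 10: row=4, L[4]='f', prepend. Next row=LF[4]=8
  step 11: row=8, L[8]='d', prepend. Next row=LF[8]=6
  step 12: row=6, L[6]='h', prepend. Next row=LF[6]=11
  step 13: row=11, L[11]='e', prepend. Next row=LF[11]=7
  step 14: row=7, L[7]='h', prepend. Next row=LF[7]=12
Reversed output: hehdfdbfgdccj$

Answer: hehdfdbfgdccj$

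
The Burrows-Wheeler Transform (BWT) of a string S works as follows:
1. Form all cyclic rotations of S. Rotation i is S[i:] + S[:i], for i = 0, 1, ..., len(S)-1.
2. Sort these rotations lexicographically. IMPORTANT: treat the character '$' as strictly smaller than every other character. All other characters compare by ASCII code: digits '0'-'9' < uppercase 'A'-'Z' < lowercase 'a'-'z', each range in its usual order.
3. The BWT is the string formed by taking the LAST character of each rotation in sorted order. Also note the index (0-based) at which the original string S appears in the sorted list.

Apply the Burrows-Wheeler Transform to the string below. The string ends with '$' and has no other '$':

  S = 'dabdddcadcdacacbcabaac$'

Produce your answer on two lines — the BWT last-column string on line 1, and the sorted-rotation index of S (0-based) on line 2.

Answer: cbcdadccacaabadad$cdadb
17

Derivation:
All 23 rotations (rotation i = S[i:]+S[:i]):
  rot[0] = dabdddcadcdacacbcabaac$
  rot[1] = abdddcadcdacacbcabaac$d
  rot[2] = bdddcadcdacacbcabaac$da
  rot[3] = dddcadcdacacbcabaac$dab
  rot[4] = ddcadcdacacbcabaac$dabd
  rot[5] = dcadcdacacbcabaac$dabdd
  rot[6] = cadcdacacbcabaac$dabddd
  rot[7] = adcdacacbcabaac$dabdddc
  rot[8] = dcdacacbcabaac$dabdddca
  rot[9] = cdacacbcabaac$dabdddcad
  rot[10] = dacacbcabaac$dabdddcadc
  rot[11] = acacbcabaac$dabdddcadcd
  rot[12] = cacbcabaac$dabdddcadcda
  rot[13] = acbcabaac$dabdddcadcdac
  rot[14] = cbcabaac$dabdddcadcdaca
  rot[15] = bcabaac$dabdddcadcdacac
  rot[16] = cabaac$dabdddcadcdacacb
  rot[17] = abaac$dabdddcadcdacacbc
  rot[18] = baac$dabdddcadcdacacbca
  rot[19] = aac$dabdddcadcdacacbcab
  rot[20] = ac$dabdddcadcdacacbcaba
  rot[21] = c$dabdddcadcdacacbcabaa
  rot[22] = $dabdddcadcdacacbcabaac
Sorted (with $ < everything):
  sorted[0] = $dabdddcadcdacacbcabaac  (last char: 'c')
  sorted[1] = aac$dabdddcadcdacacbcab  (last char: 'b')
  sorted[2] = abaac$dabdddcadcdacacbc  (last char: 'c')
  sorted[3] = abdddcadcdacacbcabaac$d  (last char: 'd')
  sorted[4] = ac$dabdddcadcdacacbcaba  (last char: 'a')
  sorted[5] = acacbcabaac$dabdddcadcd  (last char: 'd')
  sorted[6] = acbcabaac$dabdddcadcdac  (last char: 'c')
  sorted[7] = adcdacacbcabaac$dabdddc  (last char: 'c')
  sorted[8] = baac$dabdddcadcdacacbca  (last char: 'a')
  sorted[9] = bcabaac$dabdddcadcdacac  (last char: 'c')
  sorted[10] = bdddcadcdacacbcabaac$da  (last char: 'a')
  sorted[11] = c$dabdddcadcdacacbcabaa  (last char: 'a')
  sorted[12] = cabaac$dabdddcadcdacacb  (last char: 'b')
  sorted[13] = cacbcabaac$dabdddcadcda  (last char: 'a')
  sorted[14] = cadcdacacbcabaac$dabddd  (last char: 'd')
  sorted[15] = cbcabaac$dabdddcadcdaca  (last char: 'a')
  sorted[16] = cdacacbcabaac$dabdddcad  (last char: 'd')
  sorted[17] = dabdddcadcdacacbcabaac$  (last char: '$')
  sorted[18] = dacacbcabaac$dabdddcadc  (last char: 'c')
  sorted[19] = dcadcdacacbcabaac$dabdd  (last char: 'd')
  sorted[20] = dcdacacbcabaac$dabdddca  (last char: 'a')
  sorted[21] = ddcadcdacacbcabaac$dabd  (last char: 'd')
  sorted[22] = dddcadcdacacbcabaac$dab  (last char: 'b')
Last column: cbcdadccacaabadad$cdadb
Original string S is at sorted index 17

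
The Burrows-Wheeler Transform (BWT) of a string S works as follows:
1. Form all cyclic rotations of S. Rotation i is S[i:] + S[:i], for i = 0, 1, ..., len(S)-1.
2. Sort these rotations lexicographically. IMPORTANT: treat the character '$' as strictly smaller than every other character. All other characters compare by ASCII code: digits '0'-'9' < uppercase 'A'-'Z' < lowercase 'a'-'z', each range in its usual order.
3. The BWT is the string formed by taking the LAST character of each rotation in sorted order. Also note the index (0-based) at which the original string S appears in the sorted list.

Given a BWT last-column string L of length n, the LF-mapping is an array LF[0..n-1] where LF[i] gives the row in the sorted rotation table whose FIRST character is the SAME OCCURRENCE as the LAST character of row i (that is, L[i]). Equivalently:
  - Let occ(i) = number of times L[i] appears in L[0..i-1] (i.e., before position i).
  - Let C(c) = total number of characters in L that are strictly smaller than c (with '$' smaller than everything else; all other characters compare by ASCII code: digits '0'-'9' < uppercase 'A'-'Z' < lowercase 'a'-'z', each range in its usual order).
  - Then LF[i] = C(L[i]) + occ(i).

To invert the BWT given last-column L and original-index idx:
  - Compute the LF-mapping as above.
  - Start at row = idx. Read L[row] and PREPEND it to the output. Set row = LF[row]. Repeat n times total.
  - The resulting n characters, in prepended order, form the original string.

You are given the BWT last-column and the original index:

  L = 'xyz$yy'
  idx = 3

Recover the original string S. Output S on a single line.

LF mapping: 1 2 5 0 3 4
Walk LF starting at row 3, prepending L[row]:
  step 1: row=3, L[3]='$', prepend. Next row=LF[3]=0
  step 2: row=0, L[0]='x', prepend. Next row=LF[0]=1
  step 3: row=1, L[1]='y', prepend. Next row=LF[1]=2
  step 4: row=2, L[2]='z', prepend. Next row=LF[2]=5
  step 5: row=5, L[5]='y', prepend. Next row=LF[5]=4
  step 6: row=4, L[4]='y', prepend. Next row=LF[4]=3
Reversed output: yyzyx$

Answer: yyzyx$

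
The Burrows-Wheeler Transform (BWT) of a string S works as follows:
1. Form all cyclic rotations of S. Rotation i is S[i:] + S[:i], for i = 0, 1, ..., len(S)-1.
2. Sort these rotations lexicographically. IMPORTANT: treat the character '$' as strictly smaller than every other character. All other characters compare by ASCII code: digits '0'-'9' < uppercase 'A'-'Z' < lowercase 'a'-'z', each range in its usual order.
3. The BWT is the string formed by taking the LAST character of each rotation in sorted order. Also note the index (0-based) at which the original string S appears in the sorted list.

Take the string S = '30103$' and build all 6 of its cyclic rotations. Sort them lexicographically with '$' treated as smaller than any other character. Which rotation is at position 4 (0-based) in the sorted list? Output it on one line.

All 6 rotations (rotation i = S[i:]+S[:i]):
  rot[0] = 30103$
  rot[1] = 0103$3
  rot[2] = 103$30
  rot[3] = 03$301
  rot[4] = 3$3010
  rot[5] = $30103
Sorted (with $ < everything):
  sorted[0] = $30103
  sorted[1] = 0103$3
  sorted[2] = 03$301
  sorted[3] = 103$30
  sorted[4] = 3$3010
  sorted[5] = 30103$
sorted[4] = 3$3010

Answer: 3$3010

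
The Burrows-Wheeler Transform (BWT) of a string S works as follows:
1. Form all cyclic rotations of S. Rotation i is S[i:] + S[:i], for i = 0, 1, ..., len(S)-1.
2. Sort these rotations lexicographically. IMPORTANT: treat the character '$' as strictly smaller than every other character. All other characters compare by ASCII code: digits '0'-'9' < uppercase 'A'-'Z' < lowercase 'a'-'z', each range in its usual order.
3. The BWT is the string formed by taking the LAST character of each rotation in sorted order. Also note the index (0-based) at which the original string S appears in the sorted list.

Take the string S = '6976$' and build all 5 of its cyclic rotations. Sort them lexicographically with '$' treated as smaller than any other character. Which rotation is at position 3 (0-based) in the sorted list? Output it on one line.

Answer: 76$69

Derivation:
All 5 rotations (rotation i = S[i:]+S[:i]):
  rot[0] = 6976$
  rot[1] = 976$6
  rot[2] = 76$69
  rot[3] = 6$697
  rot[4] = $6976
Sorted (with $ < everything):
  sorted[0] = $6976
  sorted[1] = 6$697
  sorted[2] = 6976$
  sorted[3] = 76$69
  sorted[4] = 976$6
sorted[3] = 76$69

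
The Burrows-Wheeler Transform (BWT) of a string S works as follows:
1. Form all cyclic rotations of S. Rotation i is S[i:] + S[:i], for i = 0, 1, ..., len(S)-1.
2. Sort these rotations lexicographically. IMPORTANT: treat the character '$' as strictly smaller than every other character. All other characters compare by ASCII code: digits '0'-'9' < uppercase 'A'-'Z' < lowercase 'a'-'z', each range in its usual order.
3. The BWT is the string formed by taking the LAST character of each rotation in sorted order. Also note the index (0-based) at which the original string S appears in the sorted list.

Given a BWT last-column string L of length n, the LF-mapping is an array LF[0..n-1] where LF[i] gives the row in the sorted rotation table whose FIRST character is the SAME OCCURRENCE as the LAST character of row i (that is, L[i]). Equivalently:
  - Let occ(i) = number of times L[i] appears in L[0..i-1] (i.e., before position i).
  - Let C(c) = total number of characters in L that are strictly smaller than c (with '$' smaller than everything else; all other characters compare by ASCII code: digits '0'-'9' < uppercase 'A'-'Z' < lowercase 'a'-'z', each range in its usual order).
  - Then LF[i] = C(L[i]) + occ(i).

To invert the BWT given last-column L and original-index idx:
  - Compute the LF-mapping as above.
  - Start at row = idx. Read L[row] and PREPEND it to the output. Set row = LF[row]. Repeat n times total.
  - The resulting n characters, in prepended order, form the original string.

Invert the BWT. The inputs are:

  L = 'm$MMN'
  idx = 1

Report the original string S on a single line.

Answer: MMNm$

Derivation:
LF mapping: 4 0 1 2 3
Walk LF starting at row 1, prepending L[row]:
  step 1: row=1, L[1]='$', prepend. Next row=LF[1]=0
  step 2: row=0, L[0]='m', prepend. Next row=LF[0]=4
  step 3: row=4, L[4]='N', prepend. Next row=LF[4]=3
  step 4: row=3, L[3]='M', prepend. Next row=LF[3]=2
  step 5: row=2, L[2]='M', prepend. Next row=LF[2]=1
Reversed output: MMNm$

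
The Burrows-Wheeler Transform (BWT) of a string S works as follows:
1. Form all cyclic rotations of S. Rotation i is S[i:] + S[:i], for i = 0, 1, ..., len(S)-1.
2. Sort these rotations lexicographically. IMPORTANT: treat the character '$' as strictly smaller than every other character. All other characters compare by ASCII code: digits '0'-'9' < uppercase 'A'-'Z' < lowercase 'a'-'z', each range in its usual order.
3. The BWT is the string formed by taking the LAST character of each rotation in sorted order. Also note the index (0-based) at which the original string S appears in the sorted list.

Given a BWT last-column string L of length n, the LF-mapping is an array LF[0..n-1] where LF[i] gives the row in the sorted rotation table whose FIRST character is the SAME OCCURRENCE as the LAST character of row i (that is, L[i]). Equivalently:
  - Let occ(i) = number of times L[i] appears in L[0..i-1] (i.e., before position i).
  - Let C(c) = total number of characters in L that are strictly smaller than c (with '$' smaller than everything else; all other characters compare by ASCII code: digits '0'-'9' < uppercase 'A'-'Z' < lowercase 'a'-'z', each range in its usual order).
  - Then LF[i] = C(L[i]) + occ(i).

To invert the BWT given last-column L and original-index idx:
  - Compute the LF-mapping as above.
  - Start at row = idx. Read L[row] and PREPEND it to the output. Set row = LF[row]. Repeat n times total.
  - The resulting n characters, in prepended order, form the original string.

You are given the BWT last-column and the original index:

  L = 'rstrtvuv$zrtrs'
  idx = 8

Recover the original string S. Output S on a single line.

Answer: trvtrrusztvsr$

Derivation:
LF mapping: 1 5 7 2 8 11 10 12 0 13 3 9 4 6
Walk LF starting at row 8, prepending L[row]:
  step 1: row=8, L[8]='$', prepend. Next row=LF[8]=0
  step 2: row=0, L[0]='r', prepend. Next row=LF[0]=1
  step 3: row=1, L[1]='s', prepend. Next row=LF[1]=5
  step 4: row=5, L[5]='v', prepend. Next row=LF[5]=11
  step 5: row=11, L[11]='t', prepend. Next row=LF[11]=9
  step 6: row=9, L[9]='z', prepend. Next row=LF[9]=13
  step 7: row=13, L[13]='s', prepend. Next row=LF[13]=6
  step 8: row=6, L[6]='u', prepend. Next row=LF[6]=10
  step 9: row=10, L[10]='r', prepend. Next row=LF[10]=3
  step 10: row=3, L[3]='r', prepend. Next row=LF[3]=2
  step 11: row=2, L[2]='t', prepend. Next row=LF[2]=7
  step 12: row=7, L[7]='v', prepend. Next row=LF[7]=12
  step 13: row=12, L[12]='r', prepend. Next row=LF[12]=4
  step 14: row=4, L[4]='t', prepend. Next row=LF[4]=8
Reversed output: trvtrrusztvsr$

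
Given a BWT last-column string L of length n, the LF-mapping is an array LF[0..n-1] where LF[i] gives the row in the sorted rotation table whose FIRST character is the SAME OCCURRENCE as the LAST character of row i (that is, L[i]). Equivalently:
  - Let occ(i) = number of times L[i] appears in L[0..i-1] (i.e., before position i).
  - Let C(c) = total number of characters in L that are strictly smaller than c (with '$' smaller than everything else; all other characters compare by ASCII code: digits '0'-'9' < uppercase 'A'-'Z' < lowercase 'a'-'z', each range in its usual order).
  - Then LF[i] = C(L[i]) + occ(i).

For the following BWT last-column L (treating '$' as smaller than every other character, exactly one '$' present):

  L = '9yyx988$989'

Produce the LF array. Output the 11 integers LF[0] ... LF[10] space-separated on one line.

Char counts: '$':1, '8':3, '9':4, 'x':1, 'y':2
C (first-col start): C('$')=0, C('8')=1, C('9')=4, C('x')=8, C('y')=9
L[0]='9': occ=0, LF[0]=C('9')+0=4+0=4
L[1]='y': occ=0, LF[1]=C('y')+0=9+0=9
L[2]='y': occ=1, LF[2]=C('y')+1=9+1=10
L[3]='x': occ=0, LF[3]=C('x')+0=8+0=8
L[4]='9': occ=1, LF[4]=C('9')+1=4+1=5
L[5]='8': occ=0, LF[5]=C('8')+0=1+0=1
L[6]='8': occ=1, LF[6]=C('8')+1=1+1=2
L[7]='$': occ=0, LF[7]=C('$')+0=0+0=0
L[8]='9': occ=2, LF[8]=C('9')+2=4+2=6
L[9]='8': occ=2, LF[9]=C('8')+2=1+2=3
L[10]='9': occ=3, LF[10]=C('9')+3=4+3=7

Answer: 4 9 10 8 5 1 2 0 6 3 7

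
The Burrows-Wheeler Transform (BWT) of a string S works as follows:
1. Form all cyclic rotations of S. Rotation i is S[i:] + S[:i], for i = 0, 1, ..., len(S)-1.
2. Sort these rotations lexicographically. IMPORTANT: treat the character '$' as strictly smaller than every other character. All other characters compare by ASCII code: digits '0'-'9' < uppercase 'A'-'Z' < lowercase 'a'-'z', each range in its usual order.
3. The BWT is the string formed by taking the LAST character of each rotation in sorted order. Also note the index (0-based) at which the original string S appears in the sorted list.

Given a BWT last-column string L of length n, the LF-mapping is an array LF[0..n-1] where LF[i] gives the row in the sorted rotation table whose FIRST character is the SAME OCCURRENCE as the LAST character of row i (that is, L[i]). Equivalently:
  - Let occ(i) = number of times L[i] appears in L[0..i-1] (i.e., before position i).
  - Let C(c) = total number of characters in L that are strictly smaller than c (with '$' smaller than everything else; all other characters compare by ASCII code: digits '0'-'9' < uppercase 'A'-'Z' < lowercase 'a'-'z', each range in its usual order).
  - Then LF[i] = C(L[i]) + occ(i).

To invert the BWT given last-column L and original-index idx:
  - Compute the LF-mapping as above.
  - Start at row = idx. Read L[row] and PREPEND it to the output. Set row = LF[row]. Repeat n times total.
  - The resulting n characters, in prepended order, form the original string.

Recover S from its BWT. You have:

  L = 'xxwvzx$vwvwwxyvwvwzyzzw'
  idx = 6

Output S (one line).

Answer: wvwwwxvxwzzzyzvxvvwwyx$

Derivation:
LF mapping: 13 14 6 1 19 15 0 2 7 3 8 9 16 17 4 10 5 11 20 18 21 22 12
Walk LF starting at row 6, prepending L[row]:
  step 1: row=6, L[6]='$', prepend. Next row=LF[6]=0
  step 2: row=0, L[0]='x', prepend. Next row=LF[0]=13
  step 3: row=13, L[13]='y', prepend. Next row=LF[13]=17
  step 4: row=17, L[17]='w', prepend. Next row=LF[17]=11
  step 5: row=11, L[11]='w', prepend. Next row=LF[11]=9
  step 6: row=9, L[9]='v', prepend. Next row=LF[9]=3
  step 7: row=3, L[3]='v', prepend. Next row=LF[3]=1
  step 8: row=1, L[1]='x', prepend. Next row=LF[1]=14
  step 9: row=14, L[14]='v', prepend. Next row=LF[14]=4
  step 10: row=4, L[4]='z', prepend. Next row=LF[4]=19
  step 11: row=19, L[19]='y', prepend. Next row=LF[19]=18
  step 12: row=18, L[18]='z', prepend. Next row=LF[18]=20
  step 13: row=20, L[20]='z', prepend. Next row=LF[20]=21
  step 14: row=21, L[21]='z', prepend. Next row=LF[21]=22
  step 15: row=22, L[22]='w', prepend. Next row=LF[22]=12
  step 16: row=12, L[12]='x', prepend. Next row=LF[12]=16
  step 17: row=16, L[16]='v', prepend. Next row=LF[16]=5
  step 18: row=5, L[5]='x', prepend. Next row=LF[5]=15
  step 19: row=15, L[15]='w', prepend. Next row=LF[15]=10
  step 20: row=10, L[10]='w', prepend. Next row=LF[10]=8
  step 21: row=8, L[8]='w', prepend. Next row=LF[8]=7
  step 22: row=7, L[7]='v', prepend. Next row=LF[7]=2
  step 23: row=2, L[2]='w', prepend. Next row=LF[2]=6
Reversed output: wvwwwxvxwzzzyzvxvvwwyx$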